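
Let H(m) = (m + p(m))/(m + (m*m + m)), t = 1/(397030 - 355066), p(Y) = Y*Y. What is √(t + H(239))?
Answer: √25464341027931/5056662 ≈ 0.99794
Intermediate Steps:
p(Y) = Y²
t = 1/41964 ≈ 2.3830e-5
H(m) = (m + m²)/(m² + 2*m) (H(m) = (m + m²)/(m + (m*m + m)) = (m + m²)/(m + (m² + m)) = (m + m²)/(m + (m + m²)) = (m + m²)/(m² + 2*m))
√(t + H(239)) = √(1/41964 + (1 + 239)/(2 + 239)) = √(1/41964 + 240/241) = √(10071601/10113324) = √25464341027931/5056662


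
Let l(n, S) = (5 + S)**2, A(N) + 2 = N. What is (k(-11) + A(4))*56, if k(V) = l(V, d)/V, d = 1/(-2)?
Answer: 98/11 ≈ 8.9091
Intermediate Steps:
A(N) = -2 + N
d = -1/2 ≈ -0.50000
k(V) = 81/(4*V) (k(V) = (5 - 1/2)**2/V = (9/2)**2/V = 81/(4*V))
(k(-11) + A(4))*56 = ((81/4)/(-11) + (-2 + 4))*56 = ((81/4)*(-1/11) + 2)*56 = (-81/44 + 2)*56 = (7/44)*56 = 98/11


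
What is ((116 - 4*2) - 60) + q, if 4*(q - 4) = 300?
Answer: 127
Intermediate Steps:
q = 79 (q = 4 + (1/4)*300 = 4 + 75 = 79)
((116 - 4*2) - 60) + q = ((116 - 4*2) - 60) + 79 = ((116 - 8) - 60) + 79 = (108 - 60) + 79 = 48 + 79 = 127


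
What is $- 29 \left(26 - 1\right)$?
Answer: $-725$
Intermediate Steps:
$- 29 \left(26 - 1\right) = \left(-29\right) 25 = -725$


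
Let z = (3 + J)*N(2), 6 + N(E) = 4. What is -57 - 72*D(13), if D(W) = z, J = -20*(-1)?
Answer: 3255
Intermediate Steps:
N(E) = -2 (N(E) = -6 + 4 = -2)
J = 20 (J = -4*(-5) = 20)
z = -46 (z = (3 + 20)*(-2) = 23*(-2) = -46)
D(W) = -46
-57 - 72*D(13) = -57 - 72*(-46) = -57 + 3312 = 3255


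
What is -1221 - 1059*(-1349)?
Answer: 1427370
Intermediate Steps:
-1221 - 1059*(-1349) = -1221 + 1428591 = 1427370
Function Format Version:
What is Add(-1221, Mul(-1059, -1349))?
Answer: 1427370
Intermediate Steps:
Add(-1221, Mul(-1059, -1349)) = Add(-1221, 1428591) = 1427370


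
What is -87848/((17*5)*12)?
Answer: -21962/255 ≈ -86.125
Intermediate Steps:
-87848/((17*5)*12) = -87848/(85*12) = -87848/1020 = -87848*1/1020 = -21962/255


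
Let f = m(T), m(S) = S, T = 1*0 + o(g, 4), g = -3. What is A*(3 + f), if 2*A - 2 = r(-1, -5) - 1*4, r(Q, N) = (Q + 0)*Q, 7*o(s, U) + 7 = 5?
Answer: -19/14 ≈ -1.3571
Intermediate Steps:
o(s, U) = -2/7 (o(s, U) = -1 + (⅐)*5 = -1 + 5/7 = -2/7)
T = -2/7 (T = 1*0 - 2/7 = 0 - 2/7 = -2/7 ≈ -0.28571)
f = -2/7 ≈ -0.28571
r(Q, N) = Q² (r(Q, N) = Q*Q = Q²)
A = -½ (A = 1 + ((-1)² - 1*4)/2 = 1 + (1 - 4)/2 = 1 + (½)*(-3) = 1 - 3/2 = -½ ≈ -0.50000)
A*(3 + f) = -(3 - 2/7)/2 = -½*19/7 = -19/14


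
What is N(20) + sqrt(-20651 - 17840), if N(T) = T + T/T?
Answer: 21 + I*sqrt(38491) ≈ 21.0 + 196.19*I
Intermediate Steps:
N(T) = 1 + T (N(T) = T + 1 = 1 + T)
N(20) + sqrt(-20651 - 17840) = (1 + 20) + sqrt(-20651 - 17840) = 21 + sqrt(-38491) = 21 + I*sqrt(38491)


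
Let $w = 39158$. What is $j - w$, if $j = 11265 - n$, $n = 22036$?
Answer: $-49929$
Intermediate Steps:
$j = -10771$ ($j = 11265 - 22036 = -10771$)
$j - w = -10771 - 39158 = -49929$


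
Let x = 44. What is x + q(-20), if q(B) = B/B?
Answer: 45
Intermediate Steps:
q(B) = 1
x + q(-20) = 44 + 1 = 45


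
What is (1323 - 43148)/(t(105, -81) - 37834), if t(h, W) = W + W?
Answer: 5975/5428 ≈ 1.1008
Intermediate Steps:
t(h, W) = 2*W
(1323 - 43148)/(t(105, -81) - 37834) = (1323 - 43148)/(2*(-81) - 37834) = -41825/(-162 - 37834) = -41825/(-37996) = -41825*(-1/37996) = 5975/5428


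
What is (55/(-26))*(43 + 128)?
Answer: -9405/26 ≈ -361.73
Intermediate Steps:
(55/(-26))*(43 + 128) = (55*(-1/26))*171 = -55/26*171 = -9405/26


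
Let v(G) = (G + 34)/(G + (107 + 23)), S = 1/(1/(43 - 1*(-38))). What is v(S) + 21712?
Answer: 4581347/211 ≈ 21713.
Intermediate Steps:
S = 81 (S = 1/(1/(43 + 38)) = 1/(1/81) = 81)
v(G) = (34 + G)/(130 + G) (v(G) = (34 + G)/(G + 130) = (34 + G)/(130 + G))
v(S) + 21712 = (34 + 81)/(130 + 81) + 21712 = 115/211 + 21712 = 4581347/211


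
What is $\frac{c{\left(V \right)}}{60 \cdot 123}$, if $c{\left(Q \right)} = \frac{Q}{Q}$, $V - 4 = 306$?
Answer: $\frac{1}{7380} \approx 0.0001355$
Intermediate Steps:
$V = 310$ ($V = 4 + 306 = 310$)
$c{\left(Q \right)} = 1$
$\frac{c{\left(V \right)}}{60 \cdot 123} = 1 \frac{1}{60 \cdot 123} = 1 \cdot \frac{1}{7380} = \frac{1}{7380}$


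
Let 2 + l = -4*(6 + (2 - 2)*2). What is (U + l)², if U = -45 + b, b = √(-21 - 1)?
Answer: (71 - I*√22)² ≈ 5019.0 - 666.04*I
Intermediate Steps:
b = I*√22 (b = √(-22) = I*√22 ≈ 4.6904*I)
U = -45 + I*√22 ≈ -45.0 + 4.6904*I
l = -26 (l = -2 - 4*(6 + (2 - 2)*2) = -2 - 4*(6 + 0*2) = -2 - 4*(6 + 0) = -2 - 4*6 = -2 - 24 = -26)
(U + l)² = ((-45 + I*√22) - 26)² = (-71 + I*√22)²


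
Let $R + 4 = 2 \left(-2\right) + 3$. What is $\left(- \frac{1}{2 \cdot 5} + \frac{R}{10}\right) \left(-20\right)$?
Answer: $12$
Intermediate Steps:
$R = -5$ ($R = -4 + \left(2 \left(-2\right) + 3\right) = -4 + \left(-4 + 3\right) = -4 - 1 = -5$)
$\left(- \frac{1}{2 \cdot 5} + \frac{R}{10}\right) \left(-20\right) = \left(- \frac{1}{2 \cdot 5} - \frac{5}{10}\right) \left(-20\right) = \left(- \frac{1}{10} - \frac{1}{2}\right) \left(-20\right) = \left(- \frac{3}{5}\right) \left(-20\right) = 12$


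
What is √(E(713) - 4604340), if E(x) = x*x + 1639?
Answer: 2*I*√1023583 ≈ 2023.4*I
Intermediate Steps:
E(x) = 1639 + x² (E(x) = x² + 1639 = 1639 + x²)
√(E(713) - 4604340) = √((1639 + 713²) - 4604340) = √((1639 + 508369) - 4604340) = √(510008 - 4604340) = √(-4094332) = 2*I*√1023583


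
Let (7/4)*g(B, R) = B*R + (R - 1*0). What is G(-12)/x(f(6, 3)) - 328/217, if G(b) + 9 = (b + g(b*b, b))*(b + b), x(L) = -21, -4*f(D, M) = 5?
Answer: -1748557/1519 ≈ -1151.1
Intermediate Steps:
f(D, M) = -5/4 (f(D, M) = -¼*5 = -5/4)
g(B, R) = 4*R/7 + 4*B*R/7 (g(B, R) = 4*(B*R + (R - 1*0))/7 = 4*(B*R + (R + 0))/7 = 4*(B*R + R)/7 = 4*(R + B*R)/7 = 4*R/7 + 4*B*R/7)
G(b) = -9 + 2*b*(b + 4*b*(1 + b²)/7) (G(b) = -9 + (b + 4*b*(1 + b*b)/7)*(b + b) = -9 + (b + 4*b*(1 + b²)/7)*(2*b) = -9 + 2*b*(b + 4*b*(1 + b²)/7))
G(-12)/x(f(6, 3)) - 328/217 = (-9 + (8/7)*(-12)⁴ + (22/7)*(-12)²)/(-21) - 328/217 = (-9 + (8/7)*20736 + (22/7)*144)*(-1/21) - 328*1/217 = (-9 + 165888/7 + 3168/7)*(-1/21) - 328/217 = (168993/7)*(-1/21) - 328/217 = -56331/49 - 328/217 = -1748557/1519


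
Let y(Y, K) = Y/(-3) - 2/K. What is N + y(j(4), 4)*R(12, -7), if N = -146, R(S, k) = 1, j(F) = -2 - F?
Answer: -289/2 ≈ -144.50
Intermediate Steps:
y(Y, K) = -2/K - Y/3 (y(Y, K) = Y*(-⅓) - 2/K = -Y/3 - 2/K = -2/K - Y/3)
N + y(j(4), 4)*R(12, -7) = -146 + (-2/4 - (-2 - 1*4)/3)*1 = -146 + (-2*¼ - (-2 - 4)/3)*1 = -146 + (-½ - ⅓*(-6))*1 = -146 + (-½ + 2)*1 = -146 + (3/2)*1 = -146 + 3/2 = -289/2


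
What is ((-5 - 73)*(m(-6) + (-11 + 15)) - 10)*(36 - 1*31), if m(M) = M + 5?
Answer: -1220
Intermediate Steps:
m(M) = 5 + M
((-5 - 73)*(m(-6) + (-11 + 15)) - 10)*(36 - 1*31) = ((-5 - 73)*((5 - 6) + (-11 + 15)) - 10)*(36 - 1*31) = (-78*(-1 + 4) - 10)*(36 - 31) = (-78*3 - 10)*5 = (-234 - 10)*5 = -244*5 = -1220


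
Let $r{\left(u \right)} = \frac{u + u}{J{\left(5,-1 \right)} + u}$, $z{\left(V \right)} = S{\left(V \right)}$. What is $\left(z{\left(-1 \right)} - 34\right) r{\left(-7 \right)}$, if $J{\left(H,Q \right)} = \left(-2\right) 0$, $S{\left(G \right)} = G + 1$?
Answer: $-68$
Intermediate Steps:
$S{\left(G \right)} = 1 + G$
$z{\left(V \right)} = 1 + V$
$J{\left(H,Q \right)} = 0$
$r{\left(u \right)} = 2$ ($r{\left(u \right)} = \frac{u + u}{0 + u} = \frac{2 u}{u} = 2$)
$\left(z{\left(-1 \right)} - 34\right) r{\left(-7 \right)} = \left(\left(1 - 1\right) - 34\right) 2 = \left(0 - 34\right) 2 = \left(-34\right) 2 = -68$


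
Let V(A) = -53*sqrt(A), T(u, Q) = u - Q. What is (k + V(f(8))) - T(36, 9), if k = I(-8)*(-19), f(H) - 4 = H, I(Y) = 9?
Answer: -198 - 106*sqrt(3) ≈ -381.60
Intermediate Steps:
f(H) = 4 + H
k = -171 (k = 9*(-19) = -171)
(k + V(f(8))) - T(36, 9) = (-171 - 53*sqrt(4 + 8)) - (36 - 1*9) = (-171 - 106*sqrt(3)) - (36 - 9) = (-171 - 106*sqrt(3)) - 1*27 = (-171 - 106*sqrt(3)) - 27 = -198 - 106*sqrt(3)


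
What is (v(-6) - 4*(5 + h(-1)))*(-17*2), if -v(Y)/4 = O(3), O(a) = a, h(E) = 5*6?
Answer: 5168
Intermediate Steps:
h(E) = 30
v(Y) = -12 (v(Y) = -4*3 = -12)
(v(-6) - 4*(5 + h(-1)))*(-17*2) = (-12 - 4*(5 + 30))*(-17*2) = (-12 - 4*35)*(-34) = (-12 - 140)*(-34) = -152*(-34) = 5168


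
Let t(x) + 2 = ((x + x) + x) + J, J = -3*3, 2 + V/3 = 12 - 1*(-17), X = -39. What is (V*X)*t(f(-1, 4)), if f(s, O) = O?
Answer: -3159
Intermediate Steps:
V = 81 (V = -6 + 3*(12 - 1*(-17)) = -6 + 3*(12 + 17) = -6 + 3*29 = -6 + 87 = 81)
J = -9
t(x) = -11 + 3*x (t(x) = -2 + (((x + x) + x) - 9) = -2 + ((2*x + x) - 9) = -2 + (3*x - 9) = -2 + (-9 + 3*x) = -11 + 3*x)
(V*X)*t(f(-1, 4)) = (81*(-39))*(-11 + 3*4) = -3159*(-11 + 12) = -3159*1 = -3159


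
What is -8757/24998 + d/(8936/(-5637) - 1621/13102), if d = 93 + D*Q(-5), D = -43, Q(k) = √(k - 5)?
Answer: -172806685036929/3155173790902 + 3175806882*I*√10/126217049 ≈ -54.769 + 79.568*I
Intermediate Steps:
Q(k) = √(-5 + k)
d = 93 - 43*I*√10 (d = 93 - 43*√(-5 - 5) = 93 - 43*I*√10 ≈ 93.0 - 135.98*I)
-8757/24998 + d/(8936/(-5637) - 1621/13102) = -8757/24998 + (93 - 43*I*√10)/(8936/(-5637) - 1621/13102) = -8757*1/24998 + (93 - 43*I*√10)/(8936*(-1/5637) - 1621*1/13102) = -8757/24998 + (93 - 43*I*√10)/(-8936/5637 - 1621/13102) = -8757/24998 + (93 - 43*I*√10)/(-126217049/73855974) = -8757/24998 + (93 - 43*I*√10)*(-73855974/126217049) = -8757/24998 + (-6868605582/126217049 + 3175806882*I*√10/126217049) = -172806685036929/3155173790902 + 3175806882*I*√10/126217049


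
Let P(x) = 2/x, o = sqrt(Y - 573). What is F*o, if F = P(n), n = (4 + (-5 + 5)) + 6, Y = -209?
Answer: I*sqrt(782)/5 ≈ 5.5928*I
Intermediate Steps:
o = I*sqrt(782) (o = sqrt(-209 - 573) = sqrt(-782) = I*sqrt(782) ≈ 27.964*I)
n = 10 (n = (4 + 0) + 6 = 4 + 6 = 10)
F = 1/5 (F = 2/10 = 2*(1/10) = 1/5 ≈ 0.20000)
F*o = (I*sqrt(782))/5 = I*sqrt(782)/5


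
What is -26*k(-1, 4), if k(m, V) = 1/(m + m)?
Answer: 13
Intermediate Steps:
k(m, V) = 1/(2*m)
-26*k(-1, 4) = -13/(-1) = -13*(-1) = -26*(-½) = 13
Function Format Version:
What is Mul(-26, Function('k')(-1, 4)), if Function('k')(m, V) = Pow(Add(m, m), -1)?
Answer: 13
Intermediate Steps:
Function('k')(m, V) = Mul(Rational(1, 2), Pow(m, -1)) (Function('k')(m, V) = Pow(Mul(2, m), -1) = Mul(Rational(1, 2), Pow(m, -1)))
Mul(-26, Function('k')(-1, 4)) = Mul(-26, Mul(Rational(1, 2), Pow(-1, -1))) = Mul(-26, Mul(Rational(1, 2), -1)) = Mul(-26, Rational(-1, 2)) = 13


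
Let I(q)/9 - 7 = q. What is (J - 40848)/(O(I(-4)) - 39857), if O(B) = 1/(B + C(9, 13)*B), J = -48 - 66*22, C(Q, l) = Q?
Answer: 11433960/10761389 ≈ 1.0625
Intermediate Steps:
J = -1500 (J = -48 - 1452 = -1500)
I(q) = 63 + 9*q
O(B) = 1/(10*B) (O(B) = 1/(B + 9*B) = 1/(10*B))
(J - 40848)/(O(I(-4)) - 39857) = (-1500 - 40848)/(1/(10*(63 + 9*(-4))) - 39857) = -42348/(1/(10*(63 - 36)) - 39857) = -42348/((⅒)/27 - 39857) = -42348/((⅒)*(1/27) - 39857) = -42348/(1/270 - 39857) = -42348/(-10761389/270) = -42348*(-270/10761389) = 11433960/10761389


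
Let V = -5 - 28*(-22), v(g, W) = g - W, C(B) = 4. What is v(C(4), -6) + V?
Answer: 621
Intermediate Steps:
V = 611 (V = -5 + 616 = 611)
v(C(4), -6) + V = (4 - 1*(-6)) + 611 = (4 + 6) + 611 = 10 + 611 = 621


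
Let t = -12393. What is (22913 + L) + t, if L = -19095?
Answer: -8575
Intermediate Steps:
(22913 + L) + t = (22913 - 19095) - 12393 = 3818 - 12393 = -8575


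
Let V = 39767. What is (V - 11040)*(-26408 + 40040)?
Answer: 391606464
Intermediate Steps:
(V - 11040)*(-26408 + 40040) = (39767 - 11040)*(-26408 + 40040) = 28727*13632 = 391606464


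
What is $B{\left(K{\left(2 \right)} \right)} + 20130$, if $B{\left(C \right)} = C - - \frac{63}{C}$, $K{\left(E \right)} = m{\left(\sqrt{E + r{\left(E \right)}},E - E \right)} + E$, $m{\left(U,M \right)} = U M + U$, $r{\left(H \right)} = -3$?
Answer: $\frac{100786}{5} - \frac{58 i}{5} \approx 20157.0 - 11.6 i$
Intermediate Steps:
$m{\left(U,M \right)} = U + M U$ ($m{\left(U,M \right)} = M U + U = U + M U$)
$K{\left(E \right)} = E + \sqrt{-3 + E}$ ($K{\left(E \right)} = \sqrt{E - 3} \left(1 + \left(E - E\right)\right) + E = \sqrt{-3 + E} \left(1 + 0\right) + E = \sqrt{-3 + E} 1 + E = \sqrt{-3 + E} + E = E + \sqrt{-3 + E}$)
$B{\left(C \right)} = C + \frac{63}{C}$
$B{\left(K{\left(2 \right)} \right)} + 20130 = \left(\left(2 + \sqrt{-3 + 2}\right) + \frac{63}{2 + \sqrt{-3 + 2}}\right) + 20130 = \left(\left(2 + \sqrt{-1}\right) + \frac{63}{2 + \sqrt{-1}}\right) + 20130 = \left(\left(2 + i\right) + \frac{63}{2 + i}\right) + 20130 = \left(\left(2 + i\right) + 63 \frac{2 - i}{5}\right) + 20130 = \left(\left(2 + i\right) + \frac{63 \left(2 - i\right)}{5}\right) + 20130 = \left(2 + i + \frac{63 \left(2 - i\right)}{5}\right) + 20130 = 20132 + i + \frac{63 \left(2 - i\right)}{5}$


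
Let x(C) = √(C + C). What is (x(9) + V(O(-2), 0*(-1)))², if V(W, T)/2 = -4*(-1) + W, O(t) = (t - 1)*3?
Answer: 118 - 60*√2 ≈ 33.147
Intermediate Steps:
x(C) = √2*√C (x(C) = √(2*C) = √2*√C)
O(t) = -3 + 3*t (O(t) = (-1 + t)*3 = -3 + 3*t)
V(W, T) = 8 + 2*W (V(W, T) = 2*(-4*(-1) + W) = 2*(4 + W) = 8 + 2*W)
(x(9) + V(O(-2), 0*(-1)))² = (√2*√9 + (8 + 2*(-3 + 3*(-2))))² = (√2*3 + (8 + 2*(-3 - 6)))² = (3*√2 + (8 + 2*(-9)))² = (3*√2 + (8 - 18))² = (3*√2 - 10)² = (-10 + 3*√2)²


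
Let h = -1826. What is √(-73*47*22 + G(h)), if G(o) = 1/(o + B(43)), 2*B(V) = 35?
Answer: 14*I*√5038303767/3617 ≈ 274.74*I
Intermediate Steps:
B(V) = 35/2 (B(V) = (½)*35 = 35/2)
G(o) = 1/(35/2 + o) (G(o) = 1/(o + 35/2) = 1/(35/2 + o))
√(-73*47*22 + G(h)) = √(-73*47*22 + 2/(35 + 2*(-1826))) = √(-3431*22 + 2/(35 - 3652)) = √(-75482 + 2/(-3617)) = √(-75482 + 2*(-1/3617)) = √(-75482 - 2/3617) = √(-273018396/3617) = 14*I*√5038303767/3617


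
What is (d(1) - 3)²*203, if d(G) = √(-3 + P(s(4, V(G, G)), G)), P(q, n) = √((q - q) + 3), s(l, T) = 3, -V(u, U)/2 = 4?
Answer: 203*(3 - I*√(3 - √3))² ≈ 1569.6 - 1371.5*I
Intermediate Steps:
V(u, U) = -8 (V(u, U) = -2*4 = -8)
P(q, n) = √3 (P(q, n) = √(0 + 3) = √3)
d(G) = √(-3 + √3)
(d(1) - 3)²*203 = (√(-3 + √3) - 3)²*203 = (-3 + √(-3 + √3))²*203 = 203*(-3 + √(-3 + √3))²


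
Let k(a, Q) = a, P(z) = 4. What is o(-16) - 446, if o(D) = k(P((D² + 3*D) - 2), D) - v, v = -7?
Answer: -435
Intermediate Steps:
o(D) = 11 (o(D) = 4 - 1*(-7) = 4 + 7 = 11)
o(-16) - 446 = 11 - 446 = -435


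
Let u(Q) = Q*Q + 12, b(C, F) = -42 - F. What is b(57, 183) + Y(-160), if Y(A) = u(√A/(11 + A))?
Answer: -4728973/22201 ≈ -213.01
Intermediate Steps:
u(Q) = 12 + Q² (u(Q) = Q² + 12 = 12 + Q²)
Y(A) = 12 + A/(11 + A)² (Y(A) = 12 + (√A/(11 + A))² = 12 + A/(11 + A)²)
b(57, 183) + Y(-160) = (-42 - 1*183) + (12 - 160/(11 - 160)²) = (-42 - 183) + (12 - 160/(-149)²) = -225 + (12 - 160*1/22201) = -225 + (12 - 160/22201) = -225 + 266252/22201 = -4728973/22201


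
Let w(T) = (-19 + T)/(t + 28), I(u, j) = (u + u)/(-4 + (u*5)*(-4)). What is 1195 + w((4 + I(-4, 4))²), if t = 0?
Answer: 12077677/10108 ≈ 1194.9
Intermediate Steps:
I(u, j) = 2*u/(-4 - 20*u) (I(u, j) = (2*u)/(-4 + (5*u)*(-4)) = (2*u)/(-4 - 20*u) = 2*u/(-4 - 20*u))
w(T) = -19/28 + T/28 (w(T) = (-19 + T)/(0 + 28) = (-19 + T)/28 = (-19 + T)*(1/28) = -19/28 + T/28)
1195 + w((4 + I(-4, 4))²) = 1195 + (-19/28 + (4 - 1*(-4)/(2 + 10*(-4)))²/28) = 1195 + (-19/28 + (4 - 1*(-4)/(2 - 40))²/28) = 1195 + (-19/28 + (4 - 1*(-4)/(-38))²/28) = 1195 + (-19/28 + (4 - 1*(-4)*(-1/38))²/28) = 1195 + (-19/28 + (4 - 2/19)²/28) = 1195 + (-19/28 + (74/19)²/28) = 1195 + (-19/28 + (1/28)*(5476/361)) = 1195 + (-19/28 + 1369/2527) = 1195 - 1383/10108 = 12077677/10108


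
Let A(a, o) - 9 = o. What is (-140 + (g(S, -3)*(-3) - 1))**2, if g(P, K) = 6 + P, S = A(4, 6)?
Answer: 41616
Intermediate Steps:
A(a, o) = 9 + o
S = 15 (S = 9 + 6 = 15)
(-140 + (g(S, -3)*(-3) - 1))**2 = (-140 + ((6 + 15)*(-3) - 1))**2 = (-140 + (21*(-3) - 1))**2 = (-140 + (-63 - 1))**2 = (-140 - 64)**2 = (-204)**2 = 41616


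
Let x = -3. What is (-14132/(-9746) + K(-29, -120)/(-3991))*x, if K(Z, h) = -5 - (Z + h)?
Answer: -82496082/19448143 ≈ -4.2419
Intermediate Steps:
K(Z, h) = -5 - Z - h (K(Z, h) = -5 + (-Z - h) = -5 - Z - h)
(-14132/(-9746) + K(-29, -120)/(-3991))*x = (-14132/(-9746) + (-5 - 1*(-29) - 1*(-120))/(-3991))*(-3) = (-14132*(-1/9746) + (-5 + 29 + 120)*(-1/3991))*(-3) = (7066/4873 + 144*(-1/3991))*(-3) = (7066/4873 - 144/3991)*(-3) = (27498694/19448143)*(-3) = -82496082/19448143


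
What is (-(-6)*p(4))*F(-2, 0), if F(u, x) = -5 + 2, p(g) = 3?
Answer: -54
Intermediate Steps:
F(u, x) = -3
(-(-6)*p(4))*F(-2, 0) = -(-6)*3*(-3) = -2*(-9)*(-3) = 18*(-3) = -54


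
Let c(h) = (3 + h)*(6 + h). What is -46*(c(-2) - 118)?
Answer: 5244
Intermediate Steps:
-46*(c(-2) - 118) = -46*((18 + (-2)² + 9*(-2)) - 118) = -46*((18 + 4 - 18) - 118) = -46*(4 - 118) = -46*(-114) = 5244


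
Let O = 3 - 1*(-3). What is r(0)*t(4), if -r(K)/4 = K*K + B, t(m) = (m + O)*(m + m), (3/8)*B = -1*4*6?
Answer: 20480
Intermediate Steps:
O = 6 (O = 3 + 3 = 6)
B = -64 (B = 8*(-1*4*6)/3 = 8*(-4*6)/3 = (8/3)*(-24) = -64)
t(m) = 2*m*(6 + m) (t(m) = (m + 6)*(m + m) = (6 + m)*(2*m) = 2*m*(6 + m))
r(K) = 256 - 4*K**2 (r(K) = -4*(K*K - 64) = -4*(K**2 - 64) = -4*(-64 + K**2) = 256 - 4*K**2)
r(0)*t(4) = (256 - 4*0**2)*(2*4*(6 + 4)) = (256 - 4*0)*(2*4*10) = (256 + 0)*80 = 256*80 = 20480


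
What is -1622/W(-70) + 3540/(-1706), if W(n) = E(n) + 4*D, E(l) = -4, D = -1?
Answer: 684703/3412 ≈ 200.68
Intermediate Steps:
W(n) = -8 (W(n) = -4 + 4*(-1) = -4 - 4 = -8)
-1622/W(-70) + 3540/(-1706) = -1622/(-8) + 3540/(-1706) = -1622*(-⅛) + 3540*(-1/1706) = 811/4 - 1770/853 = 684703/3412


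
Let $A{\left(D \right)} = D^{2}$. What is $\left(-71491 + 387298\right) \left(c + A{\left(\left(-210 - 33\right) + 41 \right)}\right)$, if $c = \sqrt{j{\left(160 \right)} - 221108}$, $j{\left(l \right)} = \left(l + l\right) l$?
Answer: $12886188828 + 631614 i \sqrt{42477} \approx 1.2886 \cdot 10^{10} + 1.3018 \cdot 10^{8} i$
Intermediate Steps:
$j{\left(l \right)} = 2 l^{2}$ ($j{\left(l \right)} = 2 l l = 2 l^{2}$)
$c = 2 i \sqrt{42477}$ ($c = \sqrt{2 \cdot 160^{2} - 221108} = \sqrt{2 \cdot 25600 - 221108} = \sqrt{51200 - 221108} = \sqrt{-169908} = 2 i \sqrt{42477} \approx 412.2 i$)
$\left(-71491 + 387298\right) \left(c + A{\left(\left(-210 - 33\right) + 41 \right)}\right) = \left(-71491 + 387298\right) \left(2 i \sqrt{42477} + \left(\left(-210 - 33\right) + 41\right)^{2}\right) = 315807 \left(2 i \sqrt{42477} + \left(-243 + 41\right)^{2}\right) = 315807 \left(2 i \sqrt{42477} + \left(-202\right)^{2}\right) = 315807 \left(2 i \sqrt{42477} + 40804\right) = 315807 \left(40804 + 2 i \sqrt{42477}\right) = 12886188828 + 631614 i \sqrt{42477}$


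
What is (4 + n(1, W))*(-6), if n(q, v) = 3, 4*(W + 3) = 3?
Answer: -42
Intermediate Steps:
W = -9/4 (W = -3 + (¼)*3 = -3 + ¾ = -9/4 ≈ -2.2500)
(4 + n(1, W))*(-6) = (4 + 3)*(-6) = 7*(-6) = -42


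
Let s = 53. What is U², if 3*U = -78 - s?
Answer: 17161/9 ≈ 1906.8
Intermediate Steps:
U = -131/3 (U = (-78 - 1*53)/3 = (-78 - 53)/3 = (⅓)*(-131) = -131/3 ≈ -43.667)
U² = (-131/3)² = 17161/9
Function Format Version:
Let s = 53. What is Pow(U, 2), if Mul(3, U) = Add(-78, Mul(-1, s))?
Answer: Rational(17161, 9) ≈ 1906.8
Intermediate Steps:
U = Rational(-131, 3) (U = Mul(Rational(1, 3), Add(-78, Mul(-1, 53))) = Mul(Rational(1, 3), Add(-78, -53)) = Mul(Rational(1, 3), -131) = Rational(-131, 3) ≈ -43.667)
Pow(U, 2) = Pow(Rational(-131, 3), 2) = Rational(17161, 9)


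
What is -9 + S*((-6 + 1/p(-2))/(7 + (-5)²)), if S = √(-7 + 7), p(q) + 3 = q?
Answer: -9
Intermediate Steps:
p(q) = -3 + q
S = 0 (S = √0 = 0)
-9 + S*((-6 + 1/p(-2))/(7 + (-5)²)) = -9 + 0*((-6 + 1/(-3 - 2))/(7 + (-5)²)) = -9 + 0*((-6 + 1/(-5))/(7 + 25)) = -9 + 0*((-6 - ⅕)/32) = -9 + 0*(-31/5*1/32) = -9 + 0*(-31/160) = -9 + 0 = -9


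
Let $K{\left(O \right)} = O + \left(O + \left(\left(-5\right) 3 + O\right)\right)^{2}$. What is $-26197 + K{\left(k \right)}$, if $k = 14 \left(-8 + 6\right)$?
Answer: $-21184$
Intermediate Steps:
$k = -28$ ($k = 14 \left(-2\right) = -28$)
$K{\left(O \right)} = O + \left(-15 + 2 O\right)^{2}$ ($K{\left(O \right)} = O + \left(O + \left(-15 + O\right)\right)^{2} = O + \left(-15 + 2 O\right)^{2}$)
$-26197 + K{\left(k \right)} = -26197 - \left(28 - \left(-15 + 2 \left(-28\right)\right)^{2}\right) = -26197 - \left(28 - \left(-15 - 56\right)^{2}\right) = -26197 - \left(28 - \left(-71\right)^{2}\right) = -26197 + \left(-28 + 5041\right) = -26197 + 5013 = -21184$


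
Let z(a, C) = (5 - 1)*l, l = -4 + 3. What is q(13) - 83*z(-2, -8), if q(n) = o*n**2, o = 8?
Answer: 1684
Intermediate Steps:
l = -1
q(n) = 8*n**2
z(a, C) = -4 (z(a, C) = (5 - 1)*(-1) = 4*(-1) = -4)
q(13) - 83*z(-2, -8) = 8*13**2 - 83*(-4) = 8*169 + 332 = 1352 + 332 = 1684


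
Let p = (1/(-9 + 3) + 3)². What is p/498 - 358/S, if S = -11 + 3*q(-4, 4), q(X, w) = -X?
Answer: -6417935/17928 ≈ -357.98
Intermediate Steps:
S = 1 (S = -11 + 3*(-1*(-4)) = -11 + 3*4 = -11 + 12 = 1)
p = 289/36 (p = (1/(-6) + 3)² = (-⅙ + 3)² = (17/6)² = 289/36 ≈ 8.0278)
p/498 - 358/S = (289/36)/498 - 358/1 = (289/36)*(1/498) - 358*1 = 289/17928 - 358 = -6417935/17928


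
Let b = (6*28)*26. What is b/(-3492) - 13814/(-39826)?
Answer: -5238395/5794683 ≈ -0.90400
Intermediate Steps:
b = 4368 (b = 168*26 = 4368)
b/(-3492) - 13814/(-39826) = 4368/(-3492) - 13814/(-39826) = 4368*(-1/3492) - 13814*(-1/39826) = -364/291 + 6907/19913 = -5238395/5794683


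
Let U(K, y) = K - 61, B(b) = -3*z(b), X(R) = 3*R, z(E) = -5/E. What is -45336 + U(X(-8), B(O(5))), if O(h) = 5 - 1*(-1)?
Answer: -45421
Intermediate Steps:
O(h) = 6 (O(h) = 5 + 1 = 6)
B(b) = 15/b (B(b) = -(-15)/b = 15/b)
U(K, y) = -61 + K
-45336 + U(X(-8), B(O(5))) = -45336 + (-61 + 3*(-8)) = -45336 + (-61 - 24) = -45336 - 85 = -45421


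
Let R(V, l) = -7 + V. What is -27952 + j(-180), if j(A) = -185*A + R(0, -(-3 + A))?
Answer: 5341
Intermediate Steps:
j(A) = -7 - 185*A (j(A) = -185*A + (-7 + 0) = -185*A - 7 = -7 - 185*A)
-27952 + j(-180) = -27952 + (-7 - 185*(-180)) = -27952 + (-7 + 33300) = -27952 + 33293 = 5341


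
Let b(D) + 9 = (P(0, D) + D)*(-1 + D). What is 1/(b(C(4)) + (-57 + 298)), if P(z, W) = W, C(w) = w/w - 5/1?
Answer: 1/272 ≈ 0.0036765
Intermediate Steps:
C(w) = -4 (C(w) = 1 - 5*1 = 1 - 5 = -4)
b(D) = -9 + 2*D*(-1 + D) (b(D) = -9 + (D + D)*(-1 + D) = -9 + (2*D)*(-1 + D) = -9 + 2*D*(-1 + D))
1/(b(C(4)) + (-57 + 298)) = 1/((-9 - 2*(-4) + 2*(-4)²) + (-57 + 298)) = 1/((-9 + 8 + 2*16) + 241) = 1/((-9 + 8 + 32) + 241) = 1/(31 + 241) = 1/272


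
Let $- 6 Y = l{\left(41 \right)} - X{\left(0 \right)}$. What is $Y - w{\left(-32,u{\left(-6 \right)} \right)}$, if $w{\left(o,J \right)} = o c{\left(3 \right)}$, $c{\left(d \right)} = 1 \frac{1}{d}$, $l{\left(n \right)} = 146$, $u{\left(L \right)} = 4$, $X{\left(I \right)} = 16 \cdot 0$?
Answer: $- \frac{41}{3} \approx -13.667$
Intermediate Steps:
$X{\left(I \right)} = 0$
$c{\left(d \right)} = \frac{1}{d}$
$Y = - \frac{73}{3}$ ($Y = - \frac{146 - 0}{6} = - \frac{146 + 0}{6} = \left(- \frac{1}{6}\right) 146 = - \frac{73}{3} \approx -24.333$)
$w{\left(o,J \right)} = \frac{o}{3}$
$Y - w{\left(-32,u{\left(-6 \right)} \right)} = - \frac{73}{3} - \frac{1}{3} \left(-32\right) = - \frac{73}{3} - - \frac{32}{3} = - \frac{73}{3} + \frac{32}{3} = - \frac{41}{3}$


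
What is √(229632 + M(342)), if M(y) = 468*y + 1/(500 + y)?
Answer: √276274764074/842 ≈ 624.25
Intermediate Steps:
M(y) = 1/(500 + y) + 468*y
√(229632 + M(342)) = √(229632 + (1 + 468*342² + 234000*342)/(500 + 342)) = √(229632 + (1 + 468*116964 + 80028000)/842) = √(229632 + (1 + 54739152 + 80028000)/842) = √(229632 + (1/842)*134767153) = √(229632 + 134767153/842) = √(328117297/842) = √276274764074/842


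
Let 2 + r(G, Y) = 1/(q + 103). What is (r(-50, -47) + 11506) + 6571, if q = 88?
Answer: 3452326/191 ≈ 18075.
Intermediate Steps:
r(G, Y) = -381/191 (r(G, Y) = -2 + 1/(88 + 103) = -2 + 1/191 = -381/191)
(r(-50, -47) + 11506) + 6571 = (-381/191 + 11506) + 6571 = 2197265/191 + 6571 = 3452326/191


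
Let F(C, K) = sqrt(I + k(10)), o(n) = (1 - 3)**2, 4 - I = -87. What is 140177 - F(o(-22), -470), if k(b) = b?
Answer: 140177 - sqrt(101) ≈ 1.4017e+5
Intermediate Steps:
I = 91 (I = 4 - 1*(-87) = 4 + 87 = 91)
o(n) = 4 (o(n) = (-2)**2 = 4)
F(C, K) = sqrt(101) (F(C, K) = sqrt(91 + 10) = sqrt(101))
140177 - F(o(-22), -470) = 140177 - sqrt(101)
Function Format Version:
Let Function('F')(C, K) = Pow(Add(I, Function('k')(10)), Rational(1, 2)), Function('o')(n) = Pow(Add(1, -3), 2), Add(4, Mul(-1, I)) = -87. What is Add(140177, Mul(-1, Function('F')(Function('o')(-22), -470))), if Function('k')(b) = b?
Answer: Add(140177, Mul(-1, Pow(101, Rational(1, 2)))) ≈ 1.4017e+5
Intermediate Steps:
I = 91 (I = Add(4, Mul(-1, -87)) = Add(4, 87) = 91)
Function('o')(n) = 4 (Function('o')(n) = Pow(-2, 2) = 4)
Function('F')(C, K) = Pow(101, Rational(1, 2)) (Function('F')(C, K) = Pow(Add(91, 10), Rational(1, 2)) = Pow(101, Rational(1, 2)))
Add(140177, Mul(-1, Function('F')(Function('o')(-22), -470))) = Add(140177, Mul(-1, Pow(101, Rational(1, 2))))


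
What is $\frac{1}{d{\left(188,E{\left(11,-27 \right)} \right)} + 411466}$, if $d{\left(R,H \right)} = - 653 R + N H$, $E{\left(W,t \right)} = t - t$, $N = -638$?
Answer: $\frac{1}{288702} \approx 3.4638 \cdot 10^{-6}$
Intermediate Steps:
$E{\left(W,t \right)} = 0$
$d{\left(R,H \right)} = - 653 R - 638 H$
$\frac{1}{d{\left(188,E{\left(11,-27 \right)} \right)} + 411466} = \frac{1}{\left(\left(-653\right) 188 - 0\right) + 411466} = \frac{1}{\left(-122764 + 0\right) + 411466} = \frac{1}{-122764 + 411466} = \frac{1}{288702}$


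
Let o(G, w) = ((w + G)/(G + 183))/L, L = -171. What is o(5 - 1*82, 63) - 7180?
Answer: -65072333/9063 ≈ -7180.0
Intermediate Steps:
o(G, w) = -(G + w)/(171*(183 + G)) (o(G, w) = ((w + G)/(G + 183))/(-171) = ((G + w)/(183 + G))*(-1/171) = -(G + w)/(171*(183 + G)))
o(5 - 1*82, 63) - 7180 = (-(5 - 1*82) - 1*63)/(171*(183 + (5 - 1*82))) - 7180 = (-(5 - 82) - 63)/(171*(183 + (5 - 82))) - 7180 = (-1*(-77) - 63)/(171*(183 - 77)) - 7180 = (1/171)*(77 - 63)/106 - 7180 = (1/171)*(1/106)*14 - 7180 = 7/9063 - 7180 = -65072333/9063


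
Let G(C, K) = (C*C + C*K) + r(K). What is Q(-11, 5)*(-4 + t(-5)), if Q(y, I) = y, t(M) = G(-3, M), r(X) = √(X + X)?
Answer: -220 - 11*I*√10 ≈ -220.0 - 34.785*I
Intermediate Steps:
r(X) = √2*√X (r(X) = √(2*X) = √2*√X)
G(C, K) = C² + C*K + √2*√K (G(C, K) = (C*C + C*K) + √2*√K = (C² + C*K) + √2*√K = C² + C*K + √2*√K)
t(M) = 9 - 3*M + √2*√M (t(M) = (-3)² - 3*M + √2*√M = 9 - 3*M + √2*√M)
Q(-11, 5)*(-4 + t(-5)) = -11*(-4 + (9 - 3*(-5) + √2*√(-5))) = -11*(-4 + (9 + 15 + √2*(I*√5))) = -11*(-4 + (9 + 15 + I*√10)) = -11*(-4 + (24 + I*√10)) = -11*(20 + I*√10) = -220 - 11*I*√10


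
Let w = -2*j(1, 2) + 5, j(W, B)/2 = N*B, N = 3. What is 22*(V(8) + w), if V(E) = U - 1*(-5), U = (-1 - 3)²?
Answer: 44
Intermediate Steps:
U = 16 (U = (-4)² = 16)
j(W, B) = 6*B (j(W, B) = 2*(3*B) = 6*B)
V(E) = 21 (V(E) = 16 - 1*(-5) = 16 + 5 = 21)
w = -19 (w = -12*2 + 5 = -2*12 + 5 = -24 + 5 = -19)
22*(V(8) + w) = 22*(21 - 19) = 22*2 = 44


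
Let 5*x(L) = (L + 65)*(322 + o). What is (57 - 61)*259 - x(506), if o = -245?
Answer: -49147/5 ≈ -9829.4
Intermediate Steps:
x(L) = 1001 + 77*L/5 (x(L) = ((L + 65)*(322 - 245))/5 = ((65 + L)*77)/5 = (5005 + 77*L)/5 = 1001 + 77*L/5)
(57 - 61)*259 - x(506) = (57 - 61)*259 - (1001 + (77/5)*506) = -4*259 - (1001 + 38962/5) = -1036 - 1*43967/5 = -1036 - 43967/5 = -49147/5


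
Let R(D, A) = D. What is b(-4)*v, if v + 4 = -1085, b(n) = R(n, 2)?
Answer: 4356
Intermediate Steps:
b(n) = n
v = -1089 (v = -4 - 1085 = -1089)
b(-4)*v = -4*(-1089) = 4356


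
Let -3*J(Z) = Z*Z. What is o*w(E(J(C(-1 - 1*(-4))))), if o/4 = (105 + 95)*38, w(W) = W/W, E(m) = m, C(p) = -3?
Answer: 30400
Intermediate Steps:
J(Z) = -Z²/3 (J(Z) = -Z*Z/3 = -Z²/3)
w(W) = 1
o = 30400 (o = 4*((105 + 95)*38) = 4*(200*38) = 4*7600 = 30400)
o*w(E(J(C(-1 - 1*(-4))))) = 30400*1 = 30400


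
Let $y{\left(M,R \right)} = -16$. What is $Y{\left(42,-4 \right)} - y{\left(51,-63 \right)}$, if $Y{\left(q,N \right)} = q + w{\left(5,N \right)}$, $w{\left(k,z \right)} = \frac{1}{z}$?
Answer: $\frac{231}{4} \approx 57.75$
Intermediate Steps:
$Y{\left(q,N \right)} = q + \frac{1}{N}$
$Y{\left(42,-4 \right)} - y{\left(51,-63 \right)} = \left(42 + \frac{1}{-4}\right) - -16 = \left(42 - \frac{1}{4}\right) + 16 = \frac{167}{4} + 16 = \frac{231}{4}$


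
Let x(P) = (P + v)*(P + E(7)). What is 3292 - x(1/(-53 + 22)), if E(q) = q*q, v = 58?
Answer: 435766/961 ≈ 453.45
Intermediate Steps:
E(q) = q²
x(P) = (49 + P)*(58 + P) (x(P) = (P + 58)*(P + 7²) = (58 + P)*(P + 49) = (58 + P)*(49 + P) = (49 + P)*(58 + P))
3292 - x(1/(-53 + 22)) = 3292 - (2842 + (1/(-53 + 22))² + 107/(-53 + 22)) = 3292 - (2842 + (1/(-31))² + 107/(-31)) = 3292 - (2842 + (-1/31)² + 107*(-1/31)) = 3292 - (2842 + 1/961 - 107/31) = 3292 - 1*2727846/961 = 3292 - 2727846/961 = 435766/961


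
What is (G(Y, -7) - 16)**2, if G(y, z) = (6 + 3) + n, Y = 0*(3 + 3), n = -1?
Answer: 64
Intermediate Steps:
Y = 0 (Y = 0*6 = 0)
G(y, z) = 8 (G(y, z) = (6 + 3) - 1 = 9 - 1 = 8)
(G(Y, -7) - 16)**2 = (8 - 16)**2 = (-8)**2 = 64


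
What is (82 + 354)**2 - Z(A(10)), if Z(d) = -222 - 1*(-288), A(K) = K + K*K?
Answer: 190030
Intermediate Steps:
A(K) = K + K**2
Z(d) = 66 (Z(d) = -222 + 288 = 66)
(82 + 354)**2 - Z(A(10)) = (82 + 354)**2 - 1*66 = 436**2 - 66 = 190096 - 66 = 190030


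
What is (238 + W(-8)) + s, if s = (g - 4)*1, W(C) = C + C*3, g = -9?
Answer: 193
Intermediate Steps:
W(C) = 4*C (W(C) = C + 3*C = 4*C)
s = -13 (s = (-9 - 4)*1 = -13*1 = -13)
(238 + W(-8)) + s = (238 + 4*(-8)) - 13 = (238 - 32) - 13 = 206 - 13 = 193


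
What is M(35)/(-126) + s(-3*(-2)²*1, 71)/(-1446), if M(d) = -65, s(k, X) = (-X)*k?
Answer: -2227/30366 ≈ -0.073339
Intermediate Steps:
s(k, X) = -X*k
M(35)/(-126) + s(-3*(-2)²*1, 71)/(-1446) = -65/(-126) - 1*71*-3*(-2)²*1/(-1446) = -65*(-1/126) - 1*71*-3*4*1*(-1/1446) = 65/126 - 1*71*(-12*1)*(-1/1446) = 65/126 - 1*71*(-12)*(-1/1446) = 65/126 + 852*(-1/1446) = 65/126 - 142/241 = -2227/30366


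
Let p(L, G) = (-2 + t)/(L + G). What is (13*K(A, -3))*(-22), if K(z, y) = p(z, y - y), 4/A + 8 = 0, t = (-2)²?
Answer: 1144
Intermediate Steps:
t = 4
p(L, G) = 2/(G + L) (p(L, G) = (-2 + 4)/(L + G) = 2/(G + L))
A = -½ (A = 4/(-8 + 0) = 4/(-8) = 4*(-⅛) = -½ ≈ -0.50000)
K(z, y) = 2/z (K(z, y) = 2/((y - y) + z) = 2/(0 + z) = 2/z)
(13*K(A, -3))*(-22) = (13*(2/(-½)))*(-22) = (13*(2*(-2)))*(-22) = (13*(-4))*(-22) = -52*(-22) = 1144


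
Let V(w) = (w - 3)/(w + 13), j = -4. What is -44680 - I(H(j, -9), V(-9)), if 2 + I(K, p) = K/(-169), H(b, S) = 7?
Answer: -7550575/169 ≈ -44678.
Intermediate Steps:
V(w) = (-3 + w)/(13 + w)
I(K, p) = -2 - K/169 (I(K, p) = -2 + K/(-169) = -2 + K*(-1/169) = -2 - K/169)
-44680 - I(H(j, -9), V(-9)) = -44680 - (-2 - 1/169*7) = -44680 - (-2 - 7/169) = -44680 - 1*(-345/169) = -44680 + 345/169 = -7550575/169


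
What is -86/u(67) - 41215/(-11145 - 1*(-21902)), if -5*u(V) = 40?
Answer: 297691/43028 ≈ 6.9185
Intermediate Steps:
u(V) = -8 (u(V) = -1/5*40 = -8)
-86/u(67) - 41215/(-11145 - 1*(-21902)) = -86/(-8) - 41215/(-11145 - 1*(-21902)) = -86*(-1/8) - 41215/(-11145 + 21902) = 43/4 - 41215/10757 = 297691/43028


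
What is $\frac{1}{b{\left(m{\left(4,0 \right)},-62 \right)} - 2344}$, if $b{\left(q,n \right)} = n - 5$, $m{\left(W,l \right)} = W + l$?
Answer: $- \frac{1}{2411} \approx -0.00041477$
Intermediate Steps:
$b{\left(q,n \right)} = -5 + n$ ($b{\left(q,n \right)} = n - 5 = -5 + n$)
$\frac{1}{b{\left(m{\left(4,0 \right)},-62 \right)} - 2344} = \frac{1}{\left(-5 - 62\right) - 2344} = \frac{1}{-67 - 2344} = \frac{1}{-2411} = - \frac{1}{2411}$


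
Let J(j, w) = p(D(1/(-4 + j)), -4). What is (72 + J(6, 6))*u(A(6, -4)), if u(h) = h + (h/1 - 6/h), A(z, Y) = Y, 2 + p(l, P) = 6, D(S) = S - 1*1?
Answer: -494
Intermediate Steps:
D(S) = -1 + S (D(S) = S - 1 = -1 + S)
p(l, P) = 4 (p(l, P) = -2 + 6 = 4)
J(j, w) = 4
u(h) = -6/h + 2*h (u(h) = h + (h*1 - 6/h) = h + (h - 6/h) = -6/h + 2*h)
(72 + J(6, 6))*u(A(6, -4)) = (72 + 4)*(-6/(-4) + 2*(-4)) = 76*(-6*(-1/4) - 8) = 76*(3/2 - 8) = 76*(-13/2) = -494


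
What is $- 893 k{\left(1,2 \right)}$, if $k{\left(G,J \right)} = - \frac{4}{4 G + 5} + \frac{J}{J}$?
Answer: $- \frac{4465}{9} \approx -496.11$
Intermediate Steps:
$k{\left(G,J \right)} = 1 - \frac{4}{5 + 4 G}$ ($k{\left(G,J \right)} = - \frac{4}{5 + 4 G} + 1 = 1 - \frac{4}{5 + 4 G}$)
$- 893 k{\left(1,2 \right)} = - 893 \frac{1 + 4 \cdot 1}{5 + 4 \cdot 1} = - 893 \frac{1 + 4}{5 + 4} = - 893 \cdot \frac{1}{9} \cdot 5 = \left(-893\right) \frac{5}{9} = - \frac{4465}{9}$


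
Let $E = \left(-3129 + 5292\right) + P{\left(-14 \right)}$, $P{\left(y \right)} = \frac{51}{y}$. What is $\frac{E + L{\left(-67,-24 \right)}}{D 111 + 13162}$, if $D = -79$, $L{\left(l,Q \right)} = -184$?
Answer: $\frac{27655}{61502} \approx 0.44966$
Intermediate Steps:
$E = \frac{30231}{14}$ ($E = \left(-3129 + 5292\right) + \frac{51}{-14} = 2163 + 51 \left(- \frac{1}{14}\right) = 2163 - \frac{51}{14} = \frac{30231}{14} \approx 2159.4$)
$\frac{E + L{\left(-67,-24 \right)}}{D 111 + 13162} = \frac{\frac{30231}{14} - 184}{\left(-79\right) 111 + 13162} = \frac{27655}{14 \left(-8769 + 13162\right)} = \frac{27655}{14 \cdot 4393} = \frac{27655}{14} \cdot \frac{1}{4393} = \frac{27655}{61502}$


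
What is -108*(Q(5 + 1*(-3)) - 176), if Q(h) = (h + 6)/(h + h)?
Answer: 18792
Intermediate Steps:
Q(h) = (6 + h)/(2*h) (Q(h) = (6 + h)/((2*h)) = (6 + h)*(1/(2*h)) = (6 + h)/(2*h))
-108*(Q(5 + 1*(-3)) - 176) = -108*((6 + (5 + 1*(-3)))/(2*(5 + 1*(-3))) - 176) = -108*((6 + (5 - 3))/(2*(5 - 3)) - 176) = -108*((½)*(6 + 2)/2 - 176) = -108*((½)*(½)*8 - 176) = -108*(2 - 176) = -108*(-174) = 18792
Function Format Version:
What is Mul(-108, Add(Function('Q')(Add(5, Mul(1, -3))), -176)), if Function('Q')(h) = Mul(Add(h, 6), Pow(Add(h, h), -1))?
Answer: 18792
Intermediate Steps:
Function('Q')(h) = Mul(Rational(1, 2), Pow(h, -1), Add(6, h)) (Function('Q')(h) = Mul(Add(6, h), Pow(Mul(2, h), -1)) = Mul(Add(6, h), Mul(Rational(1, 2), Pow(h, -1))) = Mul(Rational(1, 2), Pow(h, -1), Add(6, h)))
Mul(-108, Add(Function('Q')(Add(5, Mul(1, -3))), -176)) = Mul(-108, Add(Mul(Rational(1, 2), Pow(Add(5, Mul(1, -3)), -1), Add(6, Add(5, Mul(1, -3)))), -176)) = Mul(-108, Add(Mul(Rational(1, 2), Pow(Add(5, -3), -1), Add(6, Add(5, -3))), -176)) = Mul(-108, Add(Mul(Rational(1, 2), Pow(2, -1), Add(6, 2)), -176)) = Mul(-108, Add(Mul(Rational(1, 2), Rational(1, 2), 8), -176)) = Mul(-108, Add(2, -176)) = Mul(-108, -174) = 18792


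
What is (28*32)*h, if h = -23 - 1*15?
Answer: -34048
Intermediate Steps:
h = -38 (h = -23 - 15 = -38)
(28*32)*h = (28*32)*(-38) = 896*(-38) = -34048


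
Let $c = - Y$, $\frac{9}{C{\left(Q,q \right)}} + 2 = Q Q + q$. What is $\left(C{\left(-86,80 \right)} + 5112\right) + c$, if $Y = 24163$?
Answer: $- \frac{142387165}{7474} \approx -19051.0$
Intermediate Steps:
$C{\left(Q,q \right)} = \frac{9}{-2 + q + Q^{2}}$ ($C{\left(Q,q \right)} = \frac{9}{-2 + \left(Q Q + q\right)} = \frac{9}{-2 + \left(Q^{2} + q\right)} = \frac{9}{-2 + \left(q + Q^{2}\right)} = \frac{9}{-2 + q + Q^{2}}$)
$c = -24163$ ($c = \left(-1\right) 24163 = -24163$)
$\left(C{\left(-86,80 \right)} + 5112\right) + c = \left(\frac{9}{-2 + 80 + \left(-86\right)^{2}} + 5112\right) - 24163 = \left(\frac{9}{-2 + 80 + 7396} + 5112\right) - 24163 = \left(\frac{9}{7474} + 5112\right) - 24163 = \frac{38207097}{7474} - 24163 = - \frac{142387165}{7474}$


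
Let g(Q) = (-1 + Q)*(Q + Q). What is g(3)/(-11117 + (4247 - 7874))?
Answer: -3/3686 ≈ -0.00081389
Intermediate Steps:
g(Q) = 2*Q*(-1 + Q) (g(Q) = (-1 + Q)*(2*Q) = 2*Q*(-1 + Q))
g(3)/(-11117 + (4247 - 7874)) = (2*3*(-1 + 3))/(-11117 + (4247 - 7874)) = (2*3*2)/(-11117 - 3627) = 12/(-14744) = 12*(-1/14744) = -3/3686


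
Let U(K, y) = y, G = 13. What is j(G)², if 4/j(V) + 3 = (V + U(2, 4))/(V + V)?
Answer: 10816/3721 ≈ 2.9067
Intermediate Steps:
j(V) = 4/(-3 + (4 + V)/(2*V)) (j(V) = 4/(-3 + (V + 4)/(V + V)) = 4/(-3 + (4 + V)/((2*V))) = 4/(-3 + (4 + V)*(1/(2*V))) = 4/(-3 + (4 + V)/(2*V)))
j(G)² = (-8*13/(-4 + 5*13))² = (-8*13/(-4 + 65))² = (-8*13/61)² = (-8*13*1/61)² = (-104/61)² = 10816/3721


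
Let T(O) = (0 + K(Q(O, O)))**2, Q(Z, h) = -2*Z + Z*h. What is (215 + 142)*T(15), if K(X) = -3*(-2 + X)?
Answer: 119681037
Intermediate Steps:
K(X) = 6 - 3*X
T(O) = (6 - 3*O*(-2 + O))**2 (T(O) = (0 + (6 - 3*O*(-2 + O)))**2 = (6 - 3*O*(-2 + O))**2)
(215 + 142)*T(15) = (215 + 142)*(9*(-2 + 15*(-2 + 15))**2) = 357*(9*(-2 + 15*13)**2) = 357*(9*(-2 + 195)**2) = 357*(9*193**2) = 357*(9*37249) = 357*335241 = 119681037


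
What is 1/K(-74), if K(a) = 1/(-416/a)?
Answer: 208/37 ≈ 5.6216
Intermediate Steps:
K(a) = -a/416
1/K(-74) = 1/(-1/416*(-74)) = 1/(37/208) = 208/37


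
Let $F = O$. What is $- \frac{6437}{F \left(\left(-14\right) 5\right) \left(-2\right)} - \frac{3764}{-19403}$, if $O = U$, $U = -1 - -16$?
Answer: $- \frac{116992711}{40746300} \approx -2.8712$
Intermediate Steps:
$U = 15$ ($U = -1 + 16 = 15$)
$O = 15$
$F = 15$
$- \frac{6437}{F \left(\left(-14\right) 5\right) \left(-2\right)} - \frac{3764}{-19403} = - \frac{6437}{15 \left(\left(-14\right) 5\right) \left(-2\right)} - \frac{3764}{-19403} = - \frac{6437}{15 \left(-70\right) \left(-2\right)} - - \frac{3764}{19403} = - \frac{6437}{\left(-1050\right) \left(-2\right)} + \frac{3764}{19403} = - \frac{6437}{2100} + \frac{3764}{19403} = - \frac{116992711}{40746300}$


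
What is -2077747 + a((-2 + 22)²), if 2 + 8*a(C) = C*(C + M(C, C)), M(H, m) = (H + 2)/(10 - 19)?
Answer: -24719767/12 ≈ -2.0600e+6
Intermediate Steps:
M(H, m) = -2/9 - H/9 (M(H, m) = (2 + H)/(-9) = (2 + H)*(-⅑) = -2/9 - H/9)
a(C) = -¼ + C*(-2/9 + 8*C/9)/8 (a(C) = -¼ + (C*(C + (-2/9 - C/9)))/8 = -¼ + (C*(-2/9 + 8*C/9))/8 = -¼ + C*(-2/9 + 8*C/9)/8)
-2077747 + a((-2 + 22)²) = -2077747 + (-¼ - (-2 + 22)²/36 + ((-2 + 22)²)²/9) = -2077747 + (-¼ - 1/36*20² + (20²)²/9) = -2077747 + (-¼ - 1/36*400 + (⅑)*400²) = -2077747 + (-¼ - 100/9 + (⅑)*160000) = -2077747 + (-¼ - 100/9 + 160000/9) = -2077747 + 213197/12 = -24719767/12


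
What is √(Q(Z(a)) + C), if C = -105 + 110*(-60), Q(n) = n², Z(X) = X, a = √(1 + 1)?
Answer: I*√6703 ≈ 81.872*I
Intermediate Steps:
a = √2 ≈ 1.4142
C = -6705 (C = -105 - 6600 = -6705)
√(Q(Z(a)) + C) = √((√2)² - 6705) = √(2 - 6705) = √(-6703) = I*√6703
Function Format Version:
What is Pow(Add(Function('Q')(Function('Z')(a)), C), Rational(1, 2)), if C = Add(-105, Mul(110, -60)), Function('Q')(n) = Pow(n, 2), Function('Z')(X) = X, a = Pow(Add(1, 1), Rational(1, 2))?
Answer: Mul(I, Pow(6703, Rational(1, 2))) ≈ Mul(81.872, I)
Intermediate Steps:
a = Pow(2, Rational(1, 2)) ≈ 1.4142
C = -6705 (C = Add(-105, -6600) = -6705)
Pow(Add(Function('Q')(Function('Z')(a)), C), Rational(1, 2)) = Pow(Add(Pow(Pow(2, Rational(1, 2)), 2), -6705), Rational(1, 2)) = Pow(Add(2, -6705), Rational(1, 2)) = Pow(-6703, Rational(1, 2)) = Mul(I, Pow(6703, Rational(1, 2)))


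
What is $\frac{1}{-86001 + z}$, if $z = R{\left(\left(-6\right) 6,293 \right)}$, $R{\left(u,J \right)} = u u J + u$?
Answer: $\frac{1}{293691} \approx 3.4049 \cdot 10^{-6}$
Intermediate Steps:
$R{\left(u,J \right)} = u + J u^{2}$ ($R{\left(u,J \right)} = u^{2} J + u = J u^{2} + u = u + J u^{2}$)
$z = 379692$ ($z = \left(-6\right) 6 \left(1 + 293 \left(\left(-6\right) 6\right)\right) = - 36 \left(1 + 293 \left(-36\right)\right) = - 36 \left(1 - 10548\right) = \left(-36\right) \left(-10547\right) = 379692$)
$\frac{1}{-86001 + z} = \frac{1}{-86001 + 379692} = \frac{1}{293691}$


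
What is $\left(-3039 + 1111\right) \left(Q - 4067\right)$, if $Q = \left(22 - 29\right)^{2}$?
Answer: $7746704$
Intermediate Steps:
$Q = 49$ ($Q = \left(-7\right)^{2} = 49$)
$\left(-3039 + 1111\right) \left(Q - 4067\right) = \left(-3039 + 1111\right) \left(49 - 4067\right) = \left(-1928\right) \left(-4018\right) = 7746704$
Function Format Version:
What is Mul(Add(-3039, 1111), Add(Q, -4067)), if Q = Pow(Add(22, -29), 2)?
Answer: 7746704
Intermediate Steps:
Q = 49 (Q = Pow(-7, 2) = 49)
Mul(Add(-3039, 1111), Add(Q, -4067)) = Mul(Add(-3039, 1111), Add(49, -4067)) = Mul(-1928, -4018) = 7746704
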